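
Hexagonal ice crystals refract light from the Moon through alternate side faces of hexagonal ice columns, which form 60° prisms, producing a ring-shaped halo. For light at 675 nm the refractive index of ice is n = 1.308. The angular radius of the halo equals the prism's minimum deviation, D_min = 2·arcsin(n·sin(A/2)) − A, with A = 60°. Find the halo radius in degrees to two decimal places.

21.69°

n·sin(A/2) = 1.308 × sin 30° = 1.308 × 0.5000 = 0.6540.
D_min = 2·arcsin(0.6540) − 60° = 2 × 40.844° − 60° = 21.688°.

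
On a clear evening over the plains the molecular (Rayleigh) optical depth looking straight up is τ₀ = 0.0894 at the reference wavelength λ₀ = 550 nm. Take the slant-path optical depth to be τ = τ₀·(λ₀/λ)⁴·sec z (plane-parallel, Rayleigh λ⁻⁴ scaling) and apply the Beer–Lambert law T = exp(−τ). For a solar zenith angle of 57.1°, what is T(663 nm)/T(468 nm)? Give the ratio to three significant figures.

1.27

Airmass: sec 57.1° = 1.8410.
τ(663 nm) = 0.0894 × (550/663)⁴ × 1.8410 = 0.0894 × 0.4736 × 1.8410 = 0.0779.
τ(468 nm) = 0.0894 × (550/468)⁴ × 1.8410 = 0.0894 × 1.9075 × 1.8410 = 0.3140.
T(663)/T(468) = exp(τ_B − τ_A) = exp(0.2360) = 1.2662.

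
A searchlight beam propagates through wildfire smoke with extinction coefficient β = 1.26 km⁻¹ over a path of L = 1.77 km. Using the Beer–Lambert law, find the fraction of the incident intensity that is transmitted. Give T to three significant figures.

0.108

τ = β·L = 1.26 × 1.77 = 2.2302.
T = exp(−2.2302) = 0.1075.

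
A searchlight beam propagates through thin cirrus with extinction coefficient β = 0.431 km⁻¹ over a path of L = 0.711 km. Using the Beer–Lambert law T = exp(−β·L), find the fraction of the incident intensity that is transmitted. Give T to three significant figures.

τ = β·L = 0.431 × 0.711 = 0.3064.
T = exp(−0.3064) = 0.7361.

0.736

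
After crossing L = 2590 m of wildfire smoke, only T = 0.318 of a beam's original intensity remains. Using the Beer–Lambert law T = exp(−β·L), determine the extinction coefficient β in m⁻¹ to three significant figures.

0.000442 m⁻¹

Beer–Lambert: T = exp(−βL) ⇒ β = −ln(T)/L = −ln(0.318)/2590 = 1.1457/2590 = 0.0004424 m⁻¹.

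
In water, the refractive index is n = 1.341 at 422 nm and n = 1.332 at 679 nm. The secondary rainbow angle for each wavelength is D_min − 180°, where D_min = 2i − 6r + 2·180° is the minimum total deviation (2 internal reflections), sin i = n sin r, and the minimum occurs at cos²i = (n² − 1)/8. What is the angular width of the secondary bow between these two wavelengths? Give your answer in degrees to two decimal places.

2.34°

At 422 nm (n = 1.341): cos²i = 0.09979 → i = 71.586°, r = 45.034°, D_min = 232.966°, rainbow angle = 52.966°.
At 679 nm (n = 1.332): cos²i = 0.09678 → i = 71.875°, r = 45.520°, D_min = 230.628°, rainbow angle = 50.628°.
Angular width = |52.966° − 50.628°| = 2.337°.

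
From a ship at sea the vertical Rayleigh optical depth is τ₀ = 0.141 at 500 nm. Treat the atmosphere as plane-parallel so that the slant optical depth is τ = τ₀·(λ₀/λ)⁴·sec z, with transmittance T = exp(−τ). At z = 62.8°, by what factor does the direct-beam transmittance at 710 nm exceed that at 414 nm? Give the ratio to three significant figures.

1.79

Airmass: sec 62.8° = 2.1877.
τ(710 nm) = 0.141 × (500/710)⁴ × 2.1877 = 0.141 × 0.2459 × 2.1877 = 0.0759.
τ(414 nm) = 0.141 × (500/414)⁴ × 2.1877 = 0.141 × 2.1275 × 2.1877 = 0.6563.
T(710)/T(414) = exp(τ_B − τ_A) = exp(0.5804) = 1.7868.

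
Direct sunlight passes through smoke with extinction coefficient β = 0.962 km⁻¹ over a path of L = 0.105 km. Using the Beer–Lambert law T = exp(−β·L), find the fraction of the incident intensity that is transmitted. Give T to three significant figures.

0.904

τ = β·L = 0.962 × 0.105 = 0.1010.
T = exp(−0.1010) = 0.9039.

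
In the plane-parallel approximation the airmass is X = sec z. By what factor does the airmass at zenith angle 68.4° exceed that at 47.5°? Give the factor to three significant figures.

1.84

X(68.4°)/X(47.5°) = sec 68.4° / sec 47.5° = cos 47.5° / cos 68.4° = 0.6756/0.3681 = 1.8352.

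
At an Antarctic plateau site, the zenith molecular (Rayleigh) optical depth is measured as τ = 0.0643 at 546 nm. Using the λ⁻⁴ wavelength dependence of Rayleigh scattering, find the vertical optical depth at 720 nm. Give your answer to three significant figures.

0.0213

τ(720 nm) = τ(546 nm) × (546/720)⁴ = 0.0643 × (0.7583)⁴ = 0.0643 × 0.3307 = 0.0213.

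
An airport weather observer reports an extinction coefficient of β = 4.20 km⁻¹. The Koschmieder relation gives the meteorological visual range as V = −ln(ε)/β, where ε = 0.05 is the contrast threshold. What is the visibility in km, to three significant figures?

V = −ln(0.05) / 4.20 = 2.996 / 4.20 = 0.7133 km.

0.713 km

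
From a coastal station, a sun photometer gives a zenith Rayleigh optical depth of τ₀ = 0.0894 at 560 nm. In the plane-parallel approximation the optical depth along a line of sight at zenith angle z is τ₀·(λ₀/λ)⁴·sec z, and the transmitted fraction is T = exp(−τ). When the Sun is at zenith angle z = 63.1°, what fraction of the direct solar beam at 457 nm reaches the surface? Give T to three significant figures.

sec 63.1° = 2.2103.
τ = 0.0894 × (560/457)⁴ × 2.2103 = 0.0894 × 2.2547 × 2.2103 = 0.4455.
T = exp(−0.4455) = 0.6405.

0.640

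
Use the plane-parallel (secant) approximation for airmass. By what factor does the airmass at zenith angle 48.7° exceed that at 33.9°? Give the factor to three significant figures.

1.26

X(48.7°)/X(33.9°) = sec 48.7° / sec 33.9° = cos 33.9° / cos 48.7° = 0.8300/0.6600 = 1.2576.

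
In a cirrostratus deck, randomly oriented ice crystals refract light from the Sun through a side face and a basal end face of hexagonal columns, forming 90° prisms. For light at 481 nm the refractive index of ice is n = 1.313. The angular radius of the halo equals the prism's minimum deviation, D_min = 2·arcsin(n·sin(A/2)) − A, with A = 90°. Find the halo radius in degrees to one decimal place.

n·sin(A/2) = 1.313 × sin 45° = 1.313 × 0.7071 = 0.9284.
D_min = 2·arcsin(0.9284) − 90° = 2 × 68.192° − 90° = 46.383°.

46.4°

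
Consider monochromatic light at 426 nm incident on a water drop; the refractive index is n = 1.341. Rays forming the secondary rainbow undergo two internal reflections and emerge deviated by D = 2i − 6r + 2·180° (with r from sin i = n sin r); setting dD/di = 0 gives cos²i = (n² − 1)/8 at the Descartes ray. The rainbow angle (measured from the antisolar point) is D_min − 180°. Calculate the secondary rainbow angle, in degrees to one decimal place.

53.0°

cos²i = (1.79828 − 1)/8 = 0.09979; i = arccos(0.31589) = 71.586°.
sin r = sin 71.586°/1.341 = 0.70753; r = 45.034°.
D_min = 2·71.586° − 6·45.034° + 360° = 232.966°.
Rainbow angle = D_min − 180° = 52.966°.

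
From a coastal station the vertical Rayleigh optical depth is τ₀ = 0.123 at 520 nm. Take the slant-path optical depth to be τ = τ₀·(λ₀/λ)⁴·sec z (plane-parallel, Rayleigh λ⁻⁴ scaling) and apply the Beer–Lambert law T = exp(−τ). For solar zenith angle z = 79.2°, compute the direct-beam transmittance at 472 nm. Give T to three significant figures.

0.380

sec 79.2° = 5.3367.
τ = 0.123 × (520/472)⁴ × 5.3367 = 0.123 × 1.4731 × 5.3367 = 0.9670.
T = exp(−0.9670) = 0.3802.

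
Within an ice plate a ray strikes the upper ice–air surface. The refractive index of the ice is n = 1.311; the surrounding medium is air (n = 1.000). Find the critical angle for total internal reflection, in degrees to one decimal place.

49.7°

sin θ_c = n_air / n = 1.000 / 1.311 = 0.7628.
θ_c = arcsin(0.7628) = 49.71°.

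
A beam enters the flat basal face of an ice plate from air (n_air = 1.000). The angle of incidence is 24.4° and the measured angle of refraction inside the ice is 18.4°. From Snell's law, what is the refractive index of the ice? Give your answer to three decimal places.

1.309

n = sin θ_i / sin θ_r = sin 24.4° / sin 18.4° = 0.4131 / 0.3156 = 1.3087.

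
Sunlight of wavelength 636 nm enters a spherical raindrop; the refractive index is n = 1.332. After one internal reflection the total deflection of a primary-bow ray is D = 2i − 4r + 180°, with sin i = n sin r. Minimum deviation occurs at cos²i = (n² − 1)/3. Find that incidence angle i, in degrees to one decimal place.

cos²i = (1.332² − 1)/3 = (1.77422 − 1)/3 = 0.25807.
cos i = 0.50801, so i = 59.469°.

59.5°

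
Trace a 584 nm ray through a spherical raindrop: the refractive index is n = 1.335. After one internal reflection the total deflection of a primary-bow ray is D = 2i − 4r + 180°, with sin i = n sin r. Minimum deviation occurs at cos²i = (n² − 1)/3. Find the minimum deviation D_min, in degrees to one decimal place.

138.2°

cos²i = (1.78222 − 1)/3 = 0.26074; i = arccos(0.51063) = 59.294°.
sin r = sin 59.294°/1.335 = 0.64405; r = 40.094°.
D_min = 2·59.294° − 4·40.094° + 180° = 138.212°.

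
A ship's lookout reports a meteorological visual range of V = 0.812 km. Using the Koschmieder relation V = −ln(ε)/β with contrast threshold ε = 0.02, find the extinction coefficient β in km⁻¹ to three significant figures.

4.82 km⁻¹

β = −ln(0.02) / V = 3.912 / 0.812 = 4.8178 km⁻¹.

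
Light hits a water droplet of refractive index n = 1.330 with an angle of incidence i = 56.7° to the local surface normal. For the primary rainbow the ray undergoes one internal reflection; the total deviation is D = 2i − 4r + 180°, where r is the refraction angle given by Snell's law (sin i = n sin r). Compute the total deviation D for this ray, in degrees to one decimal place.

sin r = sin 56.7° / 1.330 = 0.8358/1.330 = 0.6284; r = 38.93°.
D = 2·56.7° − 4·38.93° + 180° = 113.40° − 155.74° + 180° = 137.66°.

137.7°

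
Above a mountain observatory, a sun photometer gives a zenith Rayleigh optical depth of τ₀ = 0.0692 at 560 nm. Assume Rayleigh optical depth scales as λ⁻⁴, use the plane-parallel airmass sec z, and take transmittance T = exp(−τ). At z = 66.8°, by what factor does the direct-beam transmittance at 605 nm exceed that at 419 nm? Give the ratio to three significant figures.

Airmass: sec 66.8° = 2.5384.
τ(605 nm) = 0.0692 × (560/605)⁴ × 2.5384 = 0.0692 × 0.7341 × 2.5384 = 0.1289.
τ(419 nm) = 0.0692 × (560/419)⁴ × 2.5384 = 0.0692 × 3.1908 × 2.5384 = 0.5605.
T(605)/T(419) = exp(τ_B − τ_A) = exp(0.4315) = 1.5396.

1.54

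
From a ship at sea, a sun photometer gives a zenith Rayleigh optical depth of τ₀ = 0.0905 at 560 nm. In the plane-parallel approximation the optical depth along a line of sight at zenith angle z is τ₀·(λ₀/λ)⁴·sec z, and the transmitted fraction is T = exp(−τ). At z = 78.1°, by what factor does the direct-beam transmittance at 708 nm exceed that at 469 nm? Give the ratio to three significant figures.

Airmass: sec 78.1° = 4.8496.
τ(708 nm) = 0.0905 × (560/708)⁴ × 4.8496 = 0.0905 × 0.3914 × 4.8496 = 0.1718.
τ(469 nm) = 0.0905 × (560/469)⁴ × 4.8496 = 0.0905 × 2.0326 × 4.8496 = 0.8921.
T(708)/T(469) = exp(τ_B − τ_A) = exp(0.7203) = 2.0551.

2.06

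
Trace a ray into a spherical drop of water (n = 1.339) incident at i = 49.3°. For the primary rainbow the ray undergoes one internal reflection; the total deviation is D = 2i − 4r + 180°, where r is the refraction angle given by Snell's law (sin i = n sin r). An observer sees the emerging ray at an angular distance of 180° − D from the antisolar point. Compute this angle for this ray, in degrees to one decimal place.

39.3°

sin r = sin 49.3° / 1.339 = 0.7581/1.339 = 0.5662; r = 34.49°.
D = 2·49.3° − 4·34.49° + 180° = 98.60° − 137.94° + 180° = 140.66°.
Angle from antisolar point = 180° − D = 39.34°.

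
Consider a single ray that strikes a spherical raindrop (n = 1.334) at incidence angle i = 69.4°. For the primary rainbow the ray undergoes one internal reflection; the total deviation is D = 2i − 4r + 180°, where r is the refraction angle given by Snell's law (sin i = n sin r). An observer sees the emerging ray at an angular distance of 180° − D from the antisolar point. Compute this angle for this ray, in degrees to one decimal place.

39.5°

sin r = sin 69.4° / 1.334 = 0.9361/1.334 = 0.7017; r = 44.56°.
D = 2·69.4° − 4·44.56° + 180° = 138.80° − 178.25° + 180° = 140.55°.
Angle from antisolar point = 180° − D = 39.45°.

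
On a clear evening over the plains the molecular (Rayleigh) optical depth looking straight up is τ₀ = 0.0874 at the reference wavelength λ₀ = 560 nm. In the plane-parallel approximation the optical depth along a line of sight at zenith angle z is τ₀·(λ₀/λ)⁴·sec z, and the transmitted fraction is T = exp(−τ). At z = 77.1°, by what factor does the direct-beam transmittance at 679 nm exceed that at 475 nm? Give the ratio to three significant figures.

1.78

Airmass: sec 77.1° = 4.4793.
τ(679 nm) = 0.0874 × (560/679)⁴ × 4.4793 = 0.0874 × 0.4627 × 4.4793 = 0.1811.
τ(475 nm) = 0.0874 × (560/475)⁴ × 4.4793 = 0.0874 × 1.9319 × 4.4793 = 0.7563.
T(679)/T(475) = exp(τ_B − τ_A) = exp(0.5752) = 1.7774.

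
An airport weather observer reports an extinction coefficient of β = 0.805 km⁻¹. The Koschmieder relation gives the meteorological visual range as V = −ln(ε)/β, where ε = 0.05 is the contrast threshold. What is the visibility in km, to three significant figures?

3.72 km

V = −ln(0.05) / 0.805 = 2.996 / 0.805 = 3.7214 km.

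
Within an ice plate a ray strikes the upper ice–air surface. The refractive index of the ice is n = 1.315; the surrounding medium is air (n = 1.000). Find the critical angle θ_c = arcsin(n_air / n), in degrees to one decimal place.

49.5°

sin θ_c = n_air / n = 1.000 / 1.315 = 0.7605.
θ_c = arcsin(0.7605) = 49.50°.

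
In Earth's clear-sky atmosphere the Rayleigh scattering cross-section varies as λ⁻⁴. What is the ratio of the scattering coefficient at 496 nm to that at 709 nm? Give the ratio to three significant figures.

4.18

Rayleigh scattering ∝ λ⁻⁴, so the ratio of coefficients is the inverse fourth power of the wavelength ratio.
σ(496)/σ(709) = (709/496)⁴ = (1.4294)⁴ = 4.175.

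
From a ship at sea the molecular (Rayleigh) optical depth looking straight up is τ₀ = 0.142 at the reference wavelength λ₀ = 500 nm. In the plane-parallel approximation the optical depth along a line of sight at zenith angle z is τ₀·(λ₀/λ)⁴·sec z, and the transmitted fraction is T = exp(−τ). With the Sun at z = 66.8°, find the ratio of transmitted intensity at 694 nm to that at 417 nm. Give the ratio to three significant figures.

Airmass: sec 66.8° = 2.5384.
τ(694 nm) = 0.142 × (500/694)⁴ × 2.5384 = 0.142 × 0.2694 × 2.5384 = 0.0971.
τ(417 nm) = 0.142 × (500/417)⁴ × 2.5384 = 0.142 × 2.0670 × 2.5384 = 0.7451.
T(694)/T(417) = exp(τ_B − τ_A) = exp(0.6479) = 1.9116.

1.91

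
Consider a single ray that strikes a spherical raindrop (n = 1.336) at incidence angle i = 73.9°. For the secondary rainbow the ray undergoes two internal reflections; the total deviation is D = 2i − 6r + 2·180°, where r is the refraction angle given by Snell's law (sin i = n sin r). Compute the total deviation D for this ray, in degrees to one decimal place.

sin r = sin 73.9° / 1.336 = 0.9608/1.336 = 0.7191; r = 45.98°.
D = 2·73.9° − 6·45.98° + 2·180° = 147.80° − 275.90° + 360° = 231.90°.

231.9°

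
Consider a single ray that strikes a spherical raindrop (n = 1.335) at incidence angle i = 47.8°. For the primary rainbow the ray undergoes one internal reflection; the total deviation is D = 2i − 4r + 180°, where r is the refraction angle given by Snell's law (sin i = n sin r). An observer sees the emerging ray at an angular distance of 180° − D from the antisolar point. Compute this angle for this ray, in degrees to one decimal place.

39.2°

sin r = sin 47.8° / 1.335 = 0.7408/1.335 = 0.5549; r = 33.70°.
D = 2·47.8° − 4·33.70° + 180° = 95.60° − 134.82° + 180° = 140.78°.
Angle from antisolar point = 180° − D = 39.22°.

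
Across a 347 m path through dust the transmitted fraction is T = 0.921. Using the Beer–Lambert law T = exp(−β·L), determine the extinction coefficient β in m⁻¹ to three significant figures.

Beer–Lambert: T = exp(−βL) ⇒ β = −ln(T)/L = −ln(0.921)/347 = 0.0823/347 = 0.0002372 m⁻¹.

0.000237 m⁻¹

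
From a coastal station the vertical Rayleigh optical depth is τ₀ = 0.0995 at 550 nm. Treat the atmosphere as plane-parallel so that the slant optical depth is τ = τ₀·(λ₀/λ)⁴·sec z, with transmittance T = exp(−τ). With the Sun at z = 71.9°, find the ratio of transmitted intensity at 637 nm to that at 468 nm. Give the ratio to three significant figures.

Airmass: sec 71.9° = 3.2188.
τ(637 nm) = 0.0995 × (550/637)⁴ × 3.2188 = 0.0995 × 0.5558 × 3.2188 = 0.1780.
τ(468 nm) = 0.0995 × (550/468)⁴ × 3.2188 = 0.0995 × 1.9075 × 3.2188 = 0.6109.
T(637)/T(468) = exp(τ_B − τ_A) = exp(0.4329) = 1.5418.

1.54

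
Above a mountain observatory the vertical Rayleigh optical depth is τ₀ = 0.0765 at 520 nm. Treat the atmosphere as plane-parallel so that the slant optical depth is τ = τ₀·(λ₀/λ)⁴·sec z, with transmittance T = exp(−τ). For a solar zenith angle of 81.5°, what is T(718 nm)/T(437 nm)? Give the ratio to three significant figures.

2.45

Airmass: sec 81.5° = 6.7655.
τ(718 nm) = 0.0765 × (520/718)⁴ × 6.7655 = 0.0765 × 0.2751 × 6.7655 = 0.1424.
τ(437 nm) = 0.0765 × (520/437)⁴ × 6.7655 = 0.0765 × 2.0049 × 6.7655 = 1.0376.
T(718)/T(437) = exp(τ_B − τ_A) = exp(0.8953) = 2.4480.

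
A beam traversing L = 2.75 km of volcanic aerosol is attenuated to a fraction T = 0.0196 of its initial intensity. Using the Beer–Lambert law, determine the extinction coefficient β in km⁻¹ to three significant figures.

1.43 km⁻¹

Beer–Lambert: T = exp(−βL) ⇒ β = −ln(T)/L = −ln(0.0196)/2.75 = 3.9322/2.75 = 1.43 km⁻¹.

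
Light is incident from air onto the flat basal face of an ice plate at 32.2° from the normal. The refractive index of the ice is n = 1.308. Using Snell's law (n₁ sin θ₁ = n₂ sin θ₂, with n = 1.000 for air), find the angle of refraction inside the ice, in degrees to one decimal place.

24.0°

Snell: sin θ_r = sin θ_i / n = sin 32.2° / 1.308 = 0.5329 / 1.308 = 0.4074.
θ_r = arcsin(0.4074) = 24.04°.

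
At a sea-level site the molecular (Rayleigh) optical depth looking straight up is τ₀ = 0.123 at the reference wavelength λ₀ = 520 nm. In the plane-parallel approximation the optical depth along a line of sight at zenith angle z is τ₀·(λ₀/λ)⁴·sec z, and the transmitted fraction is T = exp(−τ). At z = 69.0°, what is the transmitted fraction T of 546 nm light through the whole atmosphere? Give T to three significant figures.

0.754

sec 69.0° = 2.7904.
τ = 0.123 × (520/546)⁴ × 2.7904 = 0.123 × 0.8227 × 2.7904 = 0.2824.
T = exp(−0.2824) = 0.7540.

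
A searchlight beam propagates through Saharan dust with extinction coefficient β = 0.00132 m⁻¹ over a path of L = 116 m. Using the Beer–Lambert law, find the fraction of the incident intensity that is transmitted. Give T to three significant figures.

0.858

τ = β·L = 0.00132 × 116 = 0.1531.
T = exp(−0.1531) = 0.8580.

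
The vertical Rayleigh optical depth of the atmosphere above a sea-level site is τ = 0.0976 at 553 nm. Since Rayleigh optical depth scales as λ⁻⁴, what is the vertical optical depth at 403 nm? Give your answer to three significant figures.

0.346

τ(403 nm) = τ(553 nm) × (553/403)⁴ = 0.0976 × (1.3722)⁴ = 0.0976 × 3.5455 = 0.3460.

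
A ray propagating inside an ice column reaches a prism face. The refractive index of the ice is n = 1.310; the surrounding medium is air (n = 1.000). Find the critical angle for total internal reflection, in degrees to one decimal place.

49.8°

sin θ_c = n_air / n = 1.000 / 1.310 = 0.7634.
θ_c = arcsin(0.7634) = 49.76°.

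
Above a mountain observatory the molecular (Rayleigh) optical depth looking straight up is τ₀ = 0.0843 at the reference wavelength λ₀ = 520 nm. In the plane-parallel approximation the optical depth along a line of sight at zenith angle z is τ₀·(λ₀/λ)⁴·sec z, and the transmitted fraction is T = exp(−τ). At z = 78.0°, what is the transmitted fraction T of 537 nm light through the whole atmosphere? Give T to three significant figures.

0.700

sec 78.0° = 4.8097.
τ = 0.0843 × (520/537)⁴ × 4.8097 = 0.0843 × 0.8793 × 4.8097 = 0.3565.
T = exp(−0.3565) = 0.7001.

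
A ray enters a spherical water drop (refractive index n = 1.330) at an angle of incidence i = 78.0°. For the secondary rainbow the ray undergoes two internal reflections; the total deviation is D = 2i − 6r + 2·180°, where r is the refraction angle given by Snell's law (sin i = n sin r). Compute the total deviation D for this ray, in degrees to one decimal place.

sin r = sin 78.0° / 1.330 = 0.9781/1.330 = 0.7354; r = 47.35°.
D = 2·78.0° − 6·47.35° + 2·180° = 156.00° − 284.07° + 360° = 231.93°.

231.9°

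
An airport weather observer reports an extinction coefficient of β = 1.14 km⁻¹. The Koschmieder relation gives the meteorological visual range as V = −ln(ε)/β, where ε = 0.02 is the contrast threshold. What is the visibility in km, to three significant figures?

3.43 km

V = −ln(0.02) / 1.14 = 3.912 / 1.14 = 3.4316 km.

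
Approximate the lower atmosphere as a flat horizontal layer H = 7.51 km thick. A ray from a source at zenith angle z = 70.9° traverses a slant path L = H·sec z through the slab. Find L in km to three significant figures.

sec z = 1/cos 70.9° = 3.0561.
L = 7.51 × 3.0561 = 22.951 km.

23.0 km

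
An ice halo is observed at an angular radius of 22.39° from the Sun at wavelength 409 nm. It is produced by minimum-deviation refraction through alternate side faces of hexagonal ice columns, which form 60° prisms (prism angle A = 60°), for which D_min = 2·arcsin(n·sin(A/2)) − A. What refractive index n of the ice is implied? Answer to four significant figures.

1.317

Rearranging: n = sin((D_min + A)/2) / sin(A/2).
(D_min + A)/2 = (22.39° + 60°)/2 = 41.195°.
n = sin 41.195° / sin 30° = 0.6586 / 0.5000 = 1.3172.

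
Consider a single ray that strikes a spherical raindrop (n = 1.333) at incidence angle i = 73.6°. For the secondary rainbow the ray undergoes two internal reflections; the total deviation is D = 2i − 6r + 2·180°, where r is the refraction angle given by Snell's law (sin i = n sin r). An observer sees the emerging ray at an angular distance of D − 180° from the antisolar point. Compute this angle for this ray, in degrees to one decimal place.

51.0°

sin r = sin 73.6° / 1.333 = 0.9593/1.333 = 0.7197; r = 46.03°.
D = 2·73.6° − 6·46.03° + 2·180° = 147.20° − 276.16° + 360° = 231.04°.
Angle from antisolar point = D − 180° = 51.04°.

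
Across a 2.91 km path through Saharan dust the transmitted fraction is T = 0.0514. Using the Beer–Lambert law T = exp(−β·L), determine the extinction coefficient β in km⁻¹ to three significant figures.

1.02 km⁻¹

Beer–Lambert: T = exp(−βL) ⇒ β = −ln(T)/L = −ln(0.0514)/2.91 = 2.9681/2.91 = 1.02 km⁻¹.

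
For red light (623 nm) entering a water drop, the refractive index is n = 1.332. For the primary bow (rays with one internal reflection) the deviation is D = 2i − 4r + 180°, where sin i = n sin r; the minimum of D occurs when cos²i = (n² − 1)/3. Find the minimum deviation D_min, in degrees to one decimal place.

cos²i = (1.77422 − 1)/3 = 0.25807; i = arccos(0.50801) = 59.469°.
sin r = sin 59.469°/1.332 = 0.64666; r = 40.290°.
D_min = 2·59.469° − 4·40.290° + 180° = 137.776°.

137.8°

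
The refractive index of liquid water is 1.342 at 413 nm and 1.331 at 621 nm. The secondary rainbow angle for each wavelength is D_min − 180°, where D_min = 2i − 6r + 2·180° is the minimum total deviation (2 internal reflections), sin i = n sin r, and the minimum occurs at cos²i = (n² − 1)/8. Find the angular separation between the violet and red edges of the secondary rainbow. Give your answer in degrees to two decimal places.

2.86°

At 413 nm (n = 1.342): cos²i = 0.10012 → i = 71.554°, r = 44.981°, D_min = 233.222°, rainbow angle = 53.222°.
At 621 nm (n = 1.331): cos²i = 0.09645 → i = 71.907°, r = 45.575°, D_min = 230.365°, rainbow angle = 50.365°.
Angular width = |53.222° − 50.365°| = 2.857°.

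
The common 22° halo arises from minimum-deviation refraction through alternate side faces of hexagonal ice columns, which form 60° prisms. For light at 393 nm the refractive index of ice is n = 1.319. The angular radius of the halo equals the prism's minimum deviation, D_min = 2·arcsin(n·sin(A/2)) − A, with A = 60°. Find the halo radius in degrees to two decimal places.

n·sin(A/2) = 1.319 × sin 30° = 1.319 × 0.5000 = 0.6595.
D_min = 2·arcsin(0.6595) − 60° = 2 × 41.262° − 60° = 22.524°.

22.52°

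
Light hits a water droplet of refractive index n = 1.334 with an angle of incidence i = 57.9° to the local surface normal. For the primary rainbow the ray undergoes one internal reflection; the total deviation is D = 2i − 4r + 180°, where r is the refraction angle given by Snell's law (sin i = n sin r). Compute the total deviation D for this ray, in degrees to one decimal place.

138.1°

sin r = sin 57.9° / 1.334 = 0.8471/1.334 = 0.6350; r = 39.42°.
D = 2·57.9° − 4·39.42° + 180° = 115.80° − 157.69° + 180° = 138.11°.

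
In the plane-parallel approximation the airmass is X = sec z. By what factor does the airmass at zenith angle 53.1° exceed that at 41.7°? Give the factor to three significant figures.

X(53.1°)/X(41.7°) = sec 53.1° / sec 41.7° = cos 41.7° / cos 53.1° = 0.7466/0.6004 = 1.2435.

1.24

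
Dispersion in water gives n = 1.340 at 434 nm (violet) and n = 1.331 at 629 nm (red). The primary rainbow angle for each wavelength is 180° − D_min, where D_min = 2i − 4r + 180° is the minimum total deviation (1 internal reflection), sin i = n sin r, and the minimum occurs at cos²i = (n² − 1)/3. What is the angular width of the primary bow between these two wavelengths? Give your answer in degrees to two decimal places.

1.30°

At 434 nm (n = 1.340): cos²i = 0.26520 → i = 59.004°, r = 39.770°, D_min = 138.929°, rainbow angle = 41.071°.
At 629 nm (n = 1.331): cos²i = 0.25719 → i = 59.527°, r = 40.356°, D_min = 137.630°, rainbow angle = 42.370°.
Angular width = |41.071° − 42.370°| = 1.299°.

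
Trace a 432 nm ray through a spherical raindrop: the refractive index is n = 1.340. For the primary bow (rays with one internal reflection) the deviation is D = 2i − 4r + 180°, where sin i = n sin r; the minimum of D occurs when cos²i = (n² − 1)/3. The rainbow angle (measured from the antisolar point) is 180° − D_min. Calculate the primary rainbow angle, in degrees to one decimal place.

41.1°

cos²i = (1.79560 − 1)/3 = 0.26520; i = arccos(0.51498) = 59.004°.
sin r = sin 59.004°/1.340 = 0.63971; r = 39.770°.
D_min = 2·59.004° − 4·39.770° + 180° = 138.929°.
Rainbow angle = 180° − D_min = 41.071°.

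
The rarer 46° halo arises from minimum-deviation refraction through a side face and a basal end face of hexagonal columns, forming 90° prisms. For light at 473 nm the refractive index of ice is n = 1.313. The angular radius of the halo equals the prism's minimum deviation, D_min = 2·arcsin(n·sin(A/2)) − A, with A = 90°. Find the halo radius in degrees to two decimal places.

n·sin(A/2) = 1.313 × sin 45° = 1.313 × 0.7071 = 0.9284.
D_min = 2·arcsin(0.9284) − 90° = 2 × 68.192° − 90° = 46.383°.

46.38°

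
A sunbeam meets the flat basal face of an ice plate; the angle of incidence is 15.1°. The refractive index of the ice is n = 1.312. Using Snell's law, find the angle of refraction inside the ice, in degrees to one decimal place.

Snell: sin θ_r = sin θ_i / n = sin 15.1° / 1.312 = 0.2605 / 1.312 = 0.1986.
θ_r = arcsin(0.1986) = 11.45°.

11.5°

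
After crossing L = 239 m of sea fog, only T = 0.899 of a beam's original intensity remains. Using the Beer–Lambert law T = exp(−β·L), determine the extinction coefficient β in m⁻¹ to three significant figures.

0.000445 m⁻¹

Beer–Lambert: T = exp(−βL) ⇒ β = −ln(T)/L = −ln(0.899)/239 = 0.1065/239 = 0.0004455 m⁻¹.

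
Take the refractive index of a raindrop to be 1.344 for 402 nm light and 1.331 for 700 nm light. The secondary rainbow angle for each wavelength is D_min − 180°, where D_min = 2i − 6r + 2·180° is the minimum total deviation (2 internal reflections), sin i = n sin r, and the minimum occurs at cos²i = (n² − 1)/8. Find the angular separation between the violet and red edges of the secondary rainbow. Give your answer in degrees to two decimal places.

At 402 nm (n = 1.344): cos²i = 0.10079 → i = 71.490°, r = 44.874°, D_min = 233.733°, rainbow angle = 53.733°.
At 700 nm (n = 1.331): cos²i = 0.09645 → i = 71.907°, r = 45.575°, D_min = 230.365°, rainbow angle = 50.365°.
Angular width = |53.733° − 50.365°| = 3.368°.

3.37°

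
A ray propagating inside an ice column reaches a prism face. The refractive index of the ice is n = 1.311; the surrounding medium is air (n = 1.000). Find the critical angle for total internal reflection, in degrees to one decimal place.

sin θ_c = n_air / n = 1.000 / 1.311 = 0.7628.
θ_c = arcsin(0.7628) = 49.71°.

49.7°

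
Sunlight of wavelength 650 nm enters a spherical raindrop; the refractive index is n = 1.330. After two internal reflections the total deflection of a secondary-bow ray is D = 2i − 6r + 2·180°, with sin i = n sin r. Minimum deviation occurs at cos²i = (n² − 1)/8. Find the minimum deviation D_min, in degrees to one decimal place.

cos²i = (1.76890 − 1)/8 = 0.09611; i = arccos(0.31002) = 71.940°.
sin r = sin 71.940°/1.330 = 0.71483; r = 45.630°.
D_min = 2·71.940° − 6·45.630° + 360° = 230.101°.

230.1°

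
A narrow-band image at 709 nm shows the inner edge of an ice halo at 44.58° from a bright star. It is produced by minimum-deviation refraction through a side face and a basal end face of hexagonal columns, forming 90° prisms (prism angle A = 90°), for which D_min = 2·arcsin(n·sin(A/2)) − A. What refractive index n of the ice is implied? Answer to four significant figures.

Rearranging: n = sin((D_min + A)/2) / sin(A/2).
(D_min + A)/2 = (44.58° + 90°)/2 = 67.290°.
n = sin 67.290° / sin 45° = 0.9225 / 0.7071 = 1.3046.

1.305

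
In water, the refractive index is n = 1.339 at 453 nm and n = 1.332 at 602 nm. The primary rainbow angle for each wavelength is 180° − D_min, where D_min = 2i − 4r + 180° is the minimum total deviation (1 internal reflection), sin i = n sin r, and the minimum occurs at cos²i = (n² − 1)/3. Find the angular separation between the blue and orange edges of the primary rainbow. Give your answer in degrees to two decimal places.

1.01°

At 453 nm (n = 1.339): cos²i = 0.26431 → i = 59.062°, r = 39.834°, D_min = 138.786°, rainbow angle = 41.214°.
At 602 nm (n = 1.332): cos²i = 0.25807 → i = 59.469°, r = 40.290°, D_min = 137.776°, rainbow angle = 42.224°.
Angular width = |41.214° − 42.224°| = 1.010°.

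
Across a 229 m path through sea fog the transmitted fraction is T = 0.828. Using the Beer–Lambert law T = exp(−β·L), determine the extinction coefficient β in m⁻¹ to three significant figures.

Beer–Lambert: T = exp(−βL) ⇒ β = −ln(T)/L = −ln(0.828)/229 = 0.1887/229 = 0.0008242 m⁻¹.

0.000824 m⁻¹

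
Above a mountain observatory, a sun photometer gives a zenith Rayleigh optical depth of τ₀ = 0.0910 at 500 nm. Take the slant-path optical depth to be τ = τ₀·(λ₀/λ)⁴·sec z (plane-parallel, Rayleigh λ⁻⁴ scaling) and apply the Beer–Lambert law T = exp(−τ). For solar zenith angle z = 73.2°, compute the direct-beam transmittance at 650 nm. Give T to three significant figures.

sec 73.2° = 3.4598.
τ = 0.0910 × (500/650)⁴ × 3.4598 = 0.0910 × 0.3501 × 3.4598 = 0.1102.
T = exp(−0.1102) = 0.8956.

0.896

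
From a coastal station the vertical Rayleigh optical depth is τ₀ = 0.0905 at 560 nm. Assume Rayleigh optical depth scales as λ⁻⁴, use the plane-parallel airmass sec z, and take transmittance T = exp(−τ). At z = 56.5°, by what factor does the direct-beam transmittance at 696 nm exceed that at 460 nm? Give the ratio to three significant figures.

1.34

Airmass: sec 56.5° = 1.8118.
τ(696 nm) = 0.0905 × (560/696)⁴ × 1.8118 = 0.0905 × 0.4191 × 1.8118 = 0.0687.
τ(460 nm) = 0.0905 × (560/460)⁴ × 1.8118 = 0.0905 × 2.1964 × 1.8118 = 0.3601.
T(696)/T(460) = exp(τ_B − τ_A) = exp(0.2914) = 1.3383.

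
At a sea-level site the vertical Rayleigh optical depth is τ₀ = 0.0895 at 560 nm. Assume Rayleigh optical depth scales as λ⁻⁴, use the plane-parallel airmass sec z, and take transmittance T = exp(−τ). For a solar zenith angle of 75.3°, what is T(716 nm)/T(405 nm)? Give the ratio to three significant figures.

Airmass: sec 75.3° = 3.9408.
τ(716 nm) = 0.0895 × (560/716)⁴ × 3.9408 = 0.0895 × 0.3742 × 3.9408 = 0.1320.
τ(405 nm) = 0.0895 × (560/405)⁴ × 3.9408 = 0.0895 × 3.6554 × 3.9408 = 1.2892.
T(716)/T(405) = exp(τ_B − τ_A) = exp(1.1573) = 3.1812.

3.18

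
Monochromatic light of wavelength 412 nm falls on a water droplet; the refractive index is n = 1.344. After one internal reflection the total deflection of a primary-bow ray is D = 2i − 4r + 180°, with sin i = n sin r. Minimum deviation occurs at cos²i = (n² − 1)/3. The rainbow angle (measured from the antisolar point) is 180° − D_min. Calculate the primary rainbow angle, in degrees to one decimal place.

cos²i = (1.80634 − 1)/3 = 0.26878; i = arccos(0.51844) = 58.772°.
sin r = sin 58.772°/1.344 = 0.63625; r = 39.512°.
D_min = 2·58.772° − 4·39.512° + 180° = 139.495°.
Rainbow angle = 180° − D_min = 40.505°.

40.5°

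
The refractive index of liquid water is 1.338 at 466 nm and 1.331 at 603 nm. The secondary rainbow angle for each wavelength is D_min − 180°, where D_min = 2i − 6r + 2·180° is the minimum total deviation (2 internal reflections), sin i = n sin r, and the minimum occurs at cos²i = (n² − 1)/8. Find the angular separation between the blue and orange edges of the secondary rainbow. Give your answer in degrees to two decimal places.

1.83°

At 466 nm (n = 1.338): cos²i = 0.09878 → i = 71.682°, r = 45.195°, D_min = 232.193°, rainbow angle = 52.193°.
At 603 nm (n = 1.331): cos²i = 0.09645 → i = 71.907°, r = 45.575°, D_min = 230.365°, rainbow angle = 50.365°.
Angular width = |52.193° − 50.365°| = 1.828°.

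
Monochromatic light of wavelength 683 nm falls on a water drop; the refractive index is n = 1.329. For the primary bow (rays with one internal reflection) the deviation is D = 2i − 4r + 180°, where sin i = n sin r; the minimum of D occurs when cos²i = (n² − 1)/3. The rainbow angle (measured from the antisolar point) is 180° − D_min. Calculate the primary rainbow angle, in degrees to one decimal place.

cos²i = (1.76624 − 1)/3 = 0.25541; i = arccos(0.50538) = 59.643°.
sin r = sin 59.643°/1.329 = 0.64928; r = 40.487°.
D_min = 2·59.643° − 4·40.487° + 180° = 137.337°.
Rainbow angle = 180° − D_min = 42.663°.

42.7°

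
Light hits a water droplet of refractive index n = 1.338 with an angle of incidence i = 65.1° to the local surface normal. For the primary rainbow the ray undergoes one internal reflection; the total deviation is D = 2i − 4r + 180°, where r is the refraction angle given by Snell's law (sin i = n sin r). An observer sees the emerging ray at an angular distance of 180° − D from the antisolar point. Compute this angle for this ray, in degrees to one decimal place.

40.5°

sin r = sin 65.1° / 1.338 = 0.9070/1.338 = 0.6779; r = 42.68°.
D = 2·65.1° − 4·42.68° + 180° = 130.20° − 170.72° + 180° = 139.48°.
Angle from antisolar point = 180° − D = 40.52°.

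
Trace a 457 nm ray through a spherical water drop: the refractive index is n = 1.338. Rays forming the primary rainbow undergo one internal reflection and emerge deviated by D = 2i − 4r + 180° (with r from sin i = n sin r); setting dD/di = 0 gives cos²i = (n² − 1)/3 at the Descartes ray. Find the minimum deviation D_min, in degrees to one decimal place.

cos²i = (1.79024 − 1)/3 = 0.26341; i = arccos(0.51324) = 59.120°.
sin r = sin 59.120°/1.338 = 0.64144; r = 39.899°.
D_min = 2·59.120° − 4·39.899° + 180° = 138.643°.

138.6°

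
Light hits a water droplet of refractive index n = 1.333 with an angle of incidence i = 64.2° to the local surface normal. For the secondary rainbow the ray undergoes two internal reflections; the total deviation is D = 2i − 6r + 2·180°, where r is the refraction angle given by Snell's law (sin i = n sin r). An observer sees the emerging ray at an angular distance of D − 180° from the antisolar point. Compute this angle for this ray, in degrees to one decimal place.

53.5°

sin r = sin 64.2° / 1.333 = 0.9003/1.333 = 0.6754; r = 42.49°.
D = 2·64.2° − 6·42.49° + 2·180° = 128.40° − 254.92° + 360° = 233.48°.
Angle from antisolar point = D − 180° = 53.48°.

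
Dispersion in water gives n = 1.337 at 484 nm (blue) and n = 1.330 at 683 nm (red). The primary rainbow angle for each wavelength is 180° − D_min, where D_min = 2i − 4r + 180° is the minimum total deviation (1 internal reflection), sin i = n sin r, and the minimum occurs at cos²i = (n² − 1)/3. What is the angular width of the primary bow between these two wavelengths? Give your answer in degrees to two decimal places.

At 484 nm (n = 1.337): cos²i = 0.26252 → i = 59.178°, r = 39.964°, D_min = 138.500°, rainbow angle = 41.500°.
At 683 nm (n = 1.330): cos²i = 0.25630 → i = 59.585°, r = 40.422°, D_min = 137.484°, rainbow angle = 42.516°.
Angular width = |41.500° − 42.516°| = 1.016°.

1.02°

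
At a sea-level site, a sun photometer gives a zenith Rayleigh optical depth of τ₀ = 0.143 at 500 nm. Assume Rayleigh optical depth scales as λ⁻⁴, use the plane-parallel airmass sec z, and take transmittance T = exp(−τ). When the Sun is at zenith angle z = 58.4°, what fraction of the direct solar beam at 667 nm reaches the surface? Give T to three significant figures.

0.917

sec 58.4° = 1.9084.
τ = 0.143 × (500/667)⁴ × 1.9084 = 0.143 × 0.3158 × 1.9084 = 0.0862.
T = exp(−0.0862) = 0.9174.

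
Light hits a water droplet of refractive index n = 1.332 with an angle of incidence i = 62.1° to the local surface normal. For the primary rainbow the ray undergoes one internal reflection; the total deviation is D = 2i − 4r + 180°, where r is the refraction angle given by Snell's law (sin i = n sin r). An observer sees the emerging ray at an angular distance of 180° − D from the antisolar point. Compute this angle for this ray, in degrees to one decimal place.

sin r = sin 62.1° / 1.332 = 0.8838/1.332 = 0.6635; r = 41.57°.
D = 2·62.1° − 4·41.57° + 180° = 124.20° − 166.27° + 180° = 137.93°.
Angle from antisolar point = 180° − D = 42.07°.

42.1°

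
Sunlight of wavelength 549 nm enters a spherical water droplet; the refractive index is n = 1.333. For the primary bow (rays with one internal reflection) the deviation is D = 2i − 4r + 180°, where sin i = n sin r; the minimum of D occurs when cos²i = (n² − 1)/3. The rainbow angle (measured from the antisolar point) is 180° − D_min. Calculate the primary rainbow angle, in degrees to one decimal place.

cos²i = (1.77689 − 1)/3 = 0.25896; i = arccos(0.50888) = 59.410°.
sin r = sin 59.410°/1.333 = 0.64579; r = 40.225°.
D_min = 2·59.410° − 4·40.225° + 180° = 137.922°.
Rainbow angle = 180° − D_min = 42.078°.

42.1°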